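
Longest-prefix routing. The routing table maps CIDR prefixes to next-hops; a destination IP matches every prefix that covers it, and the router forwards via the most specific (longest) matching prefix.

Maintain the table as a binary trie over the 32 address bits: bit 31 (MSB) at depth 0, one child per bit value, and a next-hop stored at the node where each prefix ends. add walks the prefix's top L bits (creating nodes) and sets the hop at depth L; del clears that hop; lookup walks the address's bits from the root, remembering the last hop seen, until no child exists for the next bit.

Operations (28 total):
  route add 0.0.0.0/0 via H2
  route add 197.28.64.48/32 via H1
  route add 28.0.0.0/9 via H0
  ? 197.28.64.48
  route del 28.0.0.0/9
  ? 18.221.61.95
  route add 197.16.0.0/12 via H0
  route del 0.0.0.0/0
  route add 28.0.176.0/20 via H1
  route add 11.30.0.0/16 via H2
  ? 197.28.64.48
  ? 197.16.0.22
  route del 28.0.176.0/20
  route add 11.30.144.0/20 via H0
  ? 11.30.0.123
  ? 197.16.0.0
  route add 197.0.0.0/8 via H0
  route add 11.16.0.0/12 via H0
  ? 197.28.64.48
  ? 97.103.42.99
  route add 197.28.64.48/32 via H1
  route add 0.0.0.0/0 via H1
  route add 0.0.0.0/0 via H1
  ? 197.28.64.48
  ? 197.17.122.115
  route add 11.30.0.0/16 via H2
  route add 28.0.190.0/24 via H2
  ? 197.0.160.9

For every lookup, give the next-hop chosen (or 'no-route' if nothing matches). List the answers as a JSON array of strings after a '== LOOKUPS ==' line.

Apply in order:
  add 0.0.0.0/0 -> H2 at depth 0
  add 197.28.64.48/32 -> H1 at depth 32
  add 28.0.0.0/9 -> H0 at depth 9
  ? 197.28.64.48  path d0:H2→d1:-→d2:-→d3:-→d4:-→d5:-→d6:-→d7:-→d8:-→d9:-→d10:-→d11:-→d12:-→d13:-→d14:-→d15:-→d16:-→d17:-→d18:-→d19:-→d20:-→d21:-→d22:-→d23:-→d24:-→d25:-→d26:-→d27:-→d28:-→d29:-→d30:-→d31:-→d32:H1  best=H1
  - 28.0.0.0/9 clear@9
  ? 18.221.61.95  path d0:H2→d1:-→d2:-→d3:-→d4:-  best=H2
  add 197.16.0.0/12 -> H0 at depth 12
  - 0.0.0.0/0 clear@0
  add 28.0.176.0/20 -> H1 at depth 20
  add 11.30.0.0/16 -> H2 at depth 16
  ? 197.28.64.48  path d0:-→d1:-→d2:-→d3:-→d4:-→d5:-→d6:-→d7:-→d8:-→d9:-→d10:-→d11:-→d12:H0→d13:-→d14:-→d15:-→d16:-→d17:-→d18:-→d19:-→d20:-→d21:-→d22:-→d23:-→d24:-→d25:-→d26:-→d27:-→d28:-→d29:-→d30:-→d31:-→d32:H1  best=H1
  ? 197.16.0.22  path d0:-→d1:-→d2:-→d3:-→d4:-→d5:-→d6:-→d7:-→d8:-→d9:-→d10:-→d11:-→d12:H0  best=H0
  - 28.0.176.0/20 clear@20
  add 11.30.144.0/20 -> H0 at depth 20
  ? 11.30.0.123  path d0:-→d1:-→d2:-→d3:-→d4:-→d5:-→d6:-→d7:-→d8:-→d9:-→d10:-→d11:-→d12:-→d13:-→d14:-→d15:-→d16:H2  best=H2
  ? 197.16.0.0  path d0:-→d1:-→d2:-→d3:-→d4:-→d5:-→d6:-→d7:-→d8:-→d9:-→d10:-→d11:-→d12:H0  best=H0
  add 197.0.0.0/8 -> H0 at depth 8
  add 11.16.0.0/12 -> H0 at depth 12
  ? 197.28.64.48  path d0:-→d1:-→d2:-→d3:-→d4:-→d5:-→d6:-→d7:-→d8:H0→d9:-→d10:-→d11:-→d12:H0→d13:-→d14:-→d15:-→d16:-→d17:-→d18:-→d19:-→d20:-→d21:-→d22:-→d23:-→d24:-→d25:-→d26:-→d27:-→d28:-→d29:-→d30:-→d31:-→d32:H1  best=H1
  ? 97.103.42.99  path d0:-→d1:-  best=no-route
  add 197.28.64.48/32 -> H1 at depth 32
  add 0.0.0.0/0 -> H1 at depth 0
  add 0.0.0.0/0 -> H1 at depth 0
  ? 197.28.64.48  path d0:H1→d1:-→d2:-→d3:-→d4:-→d5:-→d6:-→d7:-→d8:H0→d9:-→d10:-→d11:-→d12:H0→d13:-→d14:-→d15:-→d16:-→d17:-→d18:-→d19:-→d20:-→d21:-→d22:-→d23:-→d24:-→d25:-→d26:-→d27:-→d28:-→d29:-→d30:-→d31:-→d32:H1  best=H1
  ? 197.17.122.115  path d0:H1→d1:-→d2:-→d3:-→d4:-→d5:-→d6:-→d7:-→d8:H0→d9:-→d10:-→d11:-→d12:H0  best=H0
  add 11.30.0.0/16 -> H2 at depth 16
  add 28.0.190.0/24 -> H2 at depth 24
  ? 197.0.160.9  path d0:H1→d1:-→d2:-→d3:-→d4:-→d5:-→d6:-→d7:-→d8:H0→d9:-→d10:-→d11:-  best=H0

== LOOKUPS ==
["H1","H2","H1","H0","H2","H0","H1","no-route","H1","H0","H0"]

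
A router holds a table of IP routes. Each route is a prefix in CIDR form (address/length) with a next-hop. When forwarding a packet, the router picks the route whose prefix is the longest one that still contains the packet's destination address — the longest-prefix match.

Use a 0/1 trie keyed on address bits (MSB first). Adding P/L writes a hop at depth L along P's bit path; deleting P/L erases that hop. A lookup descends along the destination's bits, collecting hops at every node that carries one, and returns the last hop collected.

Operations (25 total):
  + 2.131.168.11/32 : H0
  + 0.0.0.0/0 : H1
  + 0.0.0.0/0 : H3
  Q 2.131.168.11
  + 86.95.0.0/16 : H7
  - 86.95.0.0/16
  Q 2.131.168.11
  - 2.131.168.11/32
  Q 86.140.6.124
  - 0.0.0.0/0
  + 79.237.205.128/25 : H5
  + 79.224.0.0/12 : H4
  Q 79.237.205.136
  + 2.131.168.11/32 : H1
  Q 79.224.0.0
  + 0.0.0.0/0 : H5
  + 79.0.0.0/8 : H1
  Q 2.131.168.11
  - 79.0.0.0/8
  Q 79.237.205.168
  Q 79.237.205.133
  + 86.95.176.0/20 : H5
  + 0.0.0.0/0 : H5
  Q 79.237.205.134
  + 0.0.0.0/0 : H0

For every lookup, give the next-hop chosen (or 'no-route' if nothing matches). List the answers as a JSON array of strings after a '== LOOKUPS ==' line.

Trace:
  + 2.131.168.11/32 (H0) depth=32
  + 0.0.0.0/0 (H1) depth=0
  + 0.0.0.0/0 (H3) depth=0
  lookup 2.131.168.11: bits 00000010100000111010100000001011 walk d0:H3→d1:-→d2:-→d3:-→d4:-→d5:-→d6:-→d7:-→d8:-→d9:-→d10:-→d11:-→d12:-→d13:-→d14:-→d15:-→d16:-→d17:-→d18:-→d19:-→d20:-→d21:-→d22:-→d23:-→d24:-→d25:-→d26:-→d27:-→d28:-→d29:-→d30:-→d31:-→d32:H0 -> H0
  + 86.95.0.0/16 (H7) depth=16
  del 86.95.0.0/16 (clear depth 16)
  lookup 2.131.168.11: bits 00000010100000111010100000001011 walk d0:H3→d1:-→d2:-→d3:-→d4:-→d5:-→d6:-→d7:-→d8:-→d9:-→d10:-→d11:-→d12:-→d13:-→d14:-→d15:-→d16:-→d17:-→d18:-→d19:-→d20:-→d21:-→d22:-→d23:-→d24:-→d25:-→d26:-→d27:-→d28:-→d29:-→d30:-→d31:-→d32:H0 -> H0
  del 2.131.168.11/32 (clear depth 32)
  lookup 86.140.6.124: bits 01010110 walk d0:H3→d1:-→d2:-→d3:-→d4:-→d5:-→d6:-→d7:-→d8:- -> H3
  del 0.0.0.0/0 (clear depth 0)
  + 79.237.205.128/25 (H5) depth=25
  + 79.224.0.0/12 (H4) depth=12
  lookup 79.237.205.136: bits 0100111111101101110011011 walk d0:-→d1:-→d2:-→d3:-→d4:-→d5:-→d6:-→d7:-→d8:-→d9:-→d10:-→d11:-→d12:H4→d13:-→d14:-→d15:-→d16:-→d17:-→d18:-→d19:-→d20:-→d21:-→d22:-→d23:-→d24:-→d25:H5 -> H5
  + 2.131.168.11/32 (H1) depth=32
  lookup 79.224.0.0: bits 010011111110 walk d0:-→d1:-→d2:-→d3:-→d4:-→d5:-→d6:-→d7:-→d8:-→d9:-→d10:-→d11:-→d12:H4 -> H4
  + 0.0.0.0/0 (H5) depth=0
  + 79.0.0.0/8 (H1) depth=8
  lookup 2.131.168.11: bits 00000010100000111010100000001011 walk d0:H5→d1:-→d2:-→d3:-→d4:-→d5:-→d6:-→d7:-→d8:-→d9:-→d10:-→d11:-→d12:-→d13:-→d14:-→d15:-→d16:-→d17:-→d18:-→d19:-→d20:-→d21:-→d22:-→d23:-→d24:-→d25:-→d26:-→d27:-→d28:-→d29:-→d30:-→d31:-→d32:H1 -> H1
  del 79.0.0.0/8 (clear depth 8)
  lookup 79.237.205.168: bits 0100111111101101110011011 walk d0:H5→d1:-→d2:-→d3:-→d4:-→d5:-→d6:-→d7:-→d8:-→d9:-→d10:-→d11:-→d12:H4→d13:-→d14:-→d15:-→d16:-→d17:-→d18:-→d19:-→d20:-→d21:-→d22:-→d23:-→d24:-→d25:H5 -> H5
  lookup 79.237.205.133: bits 0100111111101101110011011 walk d0:H5→d1:-→d2:-→d3:-→d4:-→d5:-→d6:-→d7:-→d8:-→d9:-→d10:-→d11:-→d12:H4→d13:-→d14:-→d15:-→d16:-→d17:-→d18:-→d19:-→d20:-→d21:-→d22:-→d23:-→d24:-→d25:H5 -> H5
  + 86.95.176.0/20 (H5) depth=20
  + 0.0.0.0/0 (H5) depth=0
  lookup 79.237.205.134: bits 0100111111101101110011011 walk d0:H5→d1:-→d2:-→d3:-→d4:-→d5:-→d6:-→d7:-→d8:-→d9:-→d10:-→d11:-→d12:H4→d13:-→d14:-→d15:-→d16:-→d17:-→d18:-→d19:-→d20:-→d21:-→d22:-→d23:-→d24:-→d25:H5 -> H5
  + 0.0.0.0/0 (H0) depth=0

== LOOKUPS ==
["H0","H0","H3","H5","H4","H1","H5","H5","H5"]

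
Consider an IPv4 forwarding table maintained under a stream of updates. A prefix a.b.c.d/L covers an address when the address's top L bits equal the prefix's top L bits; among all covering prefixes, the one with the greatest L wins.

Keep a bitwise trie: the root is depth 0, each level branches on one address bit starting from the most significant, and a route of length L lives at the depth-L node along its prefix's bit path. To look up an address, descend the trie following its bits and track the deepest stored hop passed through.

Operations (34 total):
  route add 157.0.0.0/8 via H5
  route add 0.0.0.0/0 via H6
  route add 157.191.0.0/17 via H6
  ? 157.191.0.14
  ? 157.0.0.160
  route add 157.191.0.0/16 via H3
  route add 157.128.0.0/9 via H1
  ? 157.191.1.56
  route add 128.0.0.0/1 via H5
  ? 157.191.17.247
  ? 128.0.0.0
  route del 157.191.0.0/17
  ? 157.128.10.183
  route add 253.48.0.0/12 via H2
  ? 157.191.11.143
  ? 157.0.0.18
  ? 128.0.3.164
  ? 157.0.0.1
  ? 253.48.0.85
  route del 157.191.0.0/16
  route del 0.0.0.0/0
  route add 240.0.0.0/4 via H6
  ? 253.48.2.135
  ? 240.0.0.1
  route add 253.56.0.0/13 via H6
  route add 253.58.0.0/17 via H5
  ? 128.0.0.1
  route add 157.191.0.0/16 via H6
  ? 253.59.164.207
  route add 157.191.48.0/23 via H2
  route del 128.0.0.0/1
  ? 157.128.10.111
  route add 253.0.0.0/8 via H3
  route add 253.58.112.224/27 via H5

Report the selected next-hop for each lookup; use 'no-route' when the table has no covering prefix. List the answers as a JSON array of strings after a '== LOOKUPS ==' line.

Apply in order:
  + 157.0.0.0/8 (H5) depth=8
  + 0.0.0.0/0 (H6) depth=0
  + 157.191.0.0/17 (H6) depth=17
  lookup 157.191.0.14: bits 10011101101111110 walk d0:H6→d1:-→d2:-→d3:-→d4:-→d5:-→d6:-→d7:-→d8:H5→d9:-→d10:-→d11:-→d12:-→d13:-→d14:-→d15:-→d16:-→d17:H6 -> H6
  lookup 157.0.0.160: bits 10011101 walk d0:H6→d1:-→d2:-→d3:-→d4:-→d5:-→d6:-→d7:-→d8:H5 -> H5
  + 157.191.0.0/16 (H3) depth=16
  + 157.128.0.0/9 (H1) depth=9
  lookup 157.191.1.56: bits 10011101101111110 walk d0:H6→d1:-→d2:-→d3:-→d4:-→d5:-→d6:-→d7:-→d8:H5→d9:H1→d10:-→d11:-→d12:-→d13:-→d14:-→d15:-→d16:H3→d17:H6 -> H6
  + 128.0.0.0/1 (H5) depth=1
  lookup 157.191.17.247: bits 10011101101111110 walk d0:H6→d1:H5→d2:-→d3:-→d4:-→d5:-→d6:-→d7:-→d8:H5→d9:H1→d10:-→d11:-→d12:-→d13:-→d14:-→d15:-→d16:H3→d17:H6 -> H6
  lookup 128.0.0.0: bits 100 walk d0:H6→d1:H5→d2:-→d3:- -> H5
  - 157.191.0.0/17 clear@17
  lookup 157.128.10.183: bits 1001110110 walk d0:H6→d1:H5→d2:-→d3:-→d4:-→d5:-→d6:-→d7:-→d8:H5→d9:H1→d10:- -> H1
  + 253.48.0.0/12 (H2) depth=12
  lookup 157.191.11.143: bits 10011101101111110 walk d0:H6→d1:H5→d2:-→d3:-→d4:-→d5:-→d6:-→d7:-→d8:H5→d9:H1→d10:-→d11:-→d12:-→d13:-→d14:-→d15:-→d16:H3→d17:- -> H3
  lookup 157.0.0.18: bits 10011101 walk d0:H6→d1:H5→d2:-→d3:-→d4:-→d5:-→d6:-→d7:-→d8:H5 -> H5
  lookup 128.0.3.164: bits 100 walk d0:H6→d1:H5→d2:-→d3:- -> H5
  lookup 157.0.0.1: bits 10011101 walk d0:H6→d1:H5→d2:-→d3:-→d4:-→d5:-→d6:-→d7:-→d8:H5 -> H5
  lookup 253.48.0.85: bits 111111010011 walk d0:H6→d1:H5→d2:-→d3:-→d4:-→d5:-→d6:-→d7:-→d8:-→d9:-→d10:-→d11:-→d12:H2 -> H2
  - 157.191.0.0/16 clear@16
  - 0.0.0.0/0 clear@0
  + 240.0.0.0/4 (H6) depth=4
  lookup 253.48.2.135: bits 111111010011 walk d0:-→d1:H5→d2:-→d3:-→d4:H6→d5:-→d6:-→d7:-→d8:-→d9:-→d10:-→d11:-→d12:H2 -> H2
  lookup 240.0.0.1: bits 1111 walk d0:-→d1:H5→d2:-→d3:-→d4:H6 -> H6
  + 253.56.0.0/13 (H6) depth=13
  + 253.58.0.0/17 (H5) depth=17
  lookup 128.0.0.1: bits 100 walk d0:-→d1:H5→d2:-→d3:- -> H5
  + 157.191.0.0/16 (H6) depth=16
  lookup 253.59.164.207: bits 111111010011101 walk d0:-→d1:H5→d2:-→d3:-→d4:H6→d5:-→d6:-→d7:-→d8:-→d9:-→d10:-→d11:-→d12:H2→d13:H6→d14:-→d15:- -> H6
  + 157.191.48.0/23 (H2) depth=23
  - 128.0.0.0/1 clear@1
  lookup 157.128.10.111: bits 1001110110 walk d0:-→d1:-→d2:-→d3:-→d4:-→d5:-→d6:-→d7:-→d8:H5→d9:H1→d10:- -> H1
  + 253.0.0.0/8 (H3) depth=8
  + 253.58.112.224/27 (H5) depth=27

== LOOKUPS ==
["H6","H5","H6","H6","H5","H1","H3","H5","H5","H5","H2","H2","H6","H5","H6","H1"]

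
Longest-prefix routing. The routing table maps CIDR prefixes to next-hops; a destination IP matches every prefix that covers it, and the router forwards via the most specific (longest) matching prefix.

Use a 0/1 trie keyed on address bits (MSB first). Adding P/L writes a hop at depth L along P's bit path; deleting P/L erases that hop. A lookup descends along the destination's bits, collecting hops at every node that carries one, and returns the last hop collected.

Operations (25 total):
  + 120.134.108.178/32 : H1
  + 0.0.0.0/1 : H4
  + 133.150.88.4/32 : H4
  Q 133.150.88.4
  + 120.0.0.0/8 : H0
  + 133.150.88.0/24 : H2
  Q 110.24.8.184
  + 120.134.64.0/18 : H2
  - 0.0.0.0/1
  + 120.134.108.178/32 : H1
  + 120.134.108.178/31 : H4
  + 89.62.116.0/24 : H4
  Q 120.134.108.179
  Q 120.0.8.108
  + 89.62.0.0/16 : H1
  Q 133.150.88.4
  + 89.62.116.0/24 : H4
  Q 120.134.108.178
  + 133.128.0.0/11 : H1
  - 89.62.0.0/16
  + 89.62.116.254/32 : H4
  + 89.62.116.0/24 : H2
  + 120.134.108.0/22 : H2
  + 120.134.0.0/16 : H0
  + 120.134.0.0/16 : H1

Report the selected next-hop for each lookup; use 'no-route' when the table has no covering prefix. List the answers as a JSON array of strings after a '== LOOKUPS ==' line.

Trace:
  add 120.134.108.178/32 -> H1 at depth 32
  add 0.0.0.0/1 -> H4 at depth 1
  add 133.150.88.4/32 -> H4 at depth 32
  lookup 133.150.88.4: bits 10000101100101100101100000000100 walk d0:-→d1:-→d2:-→d3:-→d4:-→d5:-→d6:-→d7:-→d8:-→d9:-→d10:-→d11:-→d12:-→d13:-→d14:-→d15:-→d16:-→d17:-→d18:-→d19:-→d20:-→d21:-→d22:-→d23:-→d24:-→d25:-→d26:-→d27:-→d28:-→d29:-→d30:-→d31:-→d32:H4 -> H4
  add 120.0.0.0/8 -> H0 at depth 8
  add 133.150.88.0/24 -> H2 at depth 24
  lookup 110.24.8.184: bits 011 walk d0:-→d1:H4→d2:-→d3:- -> H4
  add 120.134.64.0/18 -> H2 at depth 18
  - 0.0.0.0/1 clear@1
  add 120.134.108.178/32 -> H1 at depth 32
  add 120.134.108.178/31 -> H4 at depth 31
  add 89.62.116.0/24 -> H4 at depth 24
  lookup 120.134.108.179: bits 0111100010000110011011001011001 walk d0:-→d1:-→d2:-→d3:-→d4:-→d5:-→d6:-→d7:-→d8:H0→d9:-→d10:-→d11:-→d12:-→d13:-→d14:-→d15:-→d16:-→d17:-→d18:H2→d19:-→d20:-→d21:-→d22:-→d23:-→d24:-→d25:-→d26:-→d27:-→d28:-→d29:-→d30:-→d31:H4 -> H4
  lookup 120.0.8.108: bits 01111000 walk d0:-→d1:-→d2:-→d3:-→d4:-→d5:-→d6:-→d7:-→d8:H0 -> H0
  add 89.62.0.0/16 -> H1 at depth 16
  lookup 133.150.88.4: bits 10000101100101100101100000000100 walk d0:-→d1:-→d2:-→d3:-→d4:-→d5:-→d6:-→d7:-→d8:-→d9:-→d10:-→d11:-→d12:-→d13:-→d14:-→d15:-→d16:-→d17:-→d18:-→d19:-→d20:-→d21:-→d22:-→d23:-→d24:H2→d25:-→d26:-→d27:-→d28:-→d29:-→d30:-→d31:-→d32:H4 -> H4
  add 89.62.116.0/24 -> H4 at depth 24
  lookup 120.134.108.178: bits 01111000100001100110110010110010 walk d0:-→d1:-→d2:-→d3:-→d4:-→d5:-→d6:-→d7:-→d8:H0→d9:-→d10:-→d11:-→d12:-→d13:-→d14:-→d15:-→d16:-→d17:-→d18:H2→d19:-→d20:-→d21:-→d22:-→d23:-→d24:-→d25:-→d26:-→d27:-→d28:-→d29:-→d30:-→d31:H4→d32:H1 -> H1
  add 133.128.0.0/11 -> H1 at depth 11
  - 89.62.0.0/16 clear@16
  add 89.62.116.254/32 -> H4 at depth 32
  add 89.62.116.0/24 -> H2 at depth 24
  add 120.134.108.0/22 -> H2 at depth 22
  add 120.134.0.0/16 -> H0 at depth 16
  add 120.134.0.0/16 -> H1 at depth 16

== LOOKUPS ==
["H4","H4","H4","H0","H4","H1"]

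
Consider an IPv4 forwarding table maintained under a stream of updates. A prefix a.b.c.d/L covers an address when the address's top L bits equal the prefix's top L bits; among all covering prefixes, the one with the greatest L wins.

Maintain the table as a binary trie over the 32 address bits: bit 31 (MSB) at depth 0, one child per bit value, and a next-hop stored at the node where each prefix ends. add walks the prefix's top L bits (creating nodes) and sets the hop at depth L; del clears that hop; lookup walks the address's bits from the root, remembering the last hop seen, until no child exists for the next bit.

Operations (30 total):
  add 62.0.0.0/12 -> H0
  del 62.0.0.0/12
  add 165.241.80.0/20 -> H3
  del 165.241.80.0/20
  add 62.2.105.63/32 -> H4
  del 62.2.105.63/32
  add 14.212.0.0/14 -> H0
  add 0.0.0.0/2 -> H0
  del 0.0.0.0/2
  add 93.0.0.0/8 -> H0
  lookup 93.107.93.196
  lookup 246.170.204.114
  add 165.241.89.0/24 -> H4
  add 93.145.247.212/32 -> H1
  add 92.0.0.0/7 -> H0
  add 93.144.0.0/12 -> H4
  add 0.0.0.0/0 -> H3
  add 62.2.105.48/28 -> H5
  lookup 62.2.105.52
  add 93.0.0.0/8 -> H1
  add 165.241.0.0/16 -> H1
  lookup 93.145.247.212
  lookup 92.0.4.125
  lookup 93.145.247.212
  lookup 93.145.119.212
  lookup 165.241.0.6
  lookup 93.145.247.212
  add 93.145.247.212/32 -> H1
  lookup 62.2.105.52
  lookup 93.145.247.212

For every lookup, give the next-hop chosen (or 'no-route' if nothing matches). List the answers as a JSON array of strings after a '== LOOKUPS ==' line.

Process each operation:
  + 62.0.0.0/12 (H0) depth=12
  del 62.0.0.0/12 (clear depth 12)
  + 165.241.80.0/20 (H3) depth=20
  del 165.241.80.0/20 (clear depth 20)
  + 62.2.105.63/32 (H4) depth=32
  del 62.2.105.63/32 (clear depth 32)
  + 14.212.0.0/14 (H0) depth=14
  + 0.0.0.0/2 (H0) depth=2
  del 0.0.0.0/2 (clear depth 2)
  + 93.0.0.0/8 (H0) depth=8
  ? 93.107.93.196  path d0:-→d1:-→d2:-→d3:-→d4:-→d5:-→d6:-→d7:-→d8:H0  best=H0
  ? 246.170.204.114  path d0:-→d1:-  best=no-route
  + 165.241.89.0/24 (H4) depth=24
  + 93.145.247.212/32 (H1) depth=32
  + 92.0.0.0/7 (H0) depth=7
  + 93.144.0.0/12 (H4) depth=12
  + 0.0.0.0/0 (H3) depth=0
  + 62.2.105.48/28 (H5) depth=28
  ? 62.2.105.52  path d0:H3→d1:-→d2:-→d3:-→d4:-→d5:-→d6:-→d7:-→d8:-→d9:-→d10:-→d11:-→d12:-→d13:-→d14:-→d15:-→d16:-→d17:-→d18:-→d19:-→d20:-→d21:-→d22:-→d23:-→d24:-→d25:-→d26:-→d27:-→d28:H5  best=H5
  + 93.0.0.0/8 (H1) depth=8
  + 165.241.0.0/16 (H1) depth=16
  ? 93.145.247.212  path d0:H3→d1:-→d2:-→d3:-→d4:-→d5:-→d6:-→d7:H0→d8:H1→d9:-→d10:-→d11:-→d12:H4→d13:-→d14:-→d15:-→d16:-→d17:-→d18:-→d19:-→d20:-→d21:-→d22:-→d23:-→d24:-→d25:-→d26:-→d27:-→d28:-→d29:-→d30:-→d31:-→d32:H1  best=H1
  ? 92.0.4.125  path d0:H3→d1:-→d2:-→d3:-→d4:-→d5:-→d6:-→d7:H0  best=H0
  ? 93.145.247.212  path d0:H3→d1:-→d2:-→d3:-→d4:-→d5:-→d6:-→d7:H0→d8:H1→d9:-→d10:-→d11:-→d12:H4→d13:-→d14:-→d15:-→d16:-→d17:-→d18:-→d19:-→d20:-→d21:-→d22:-→d23:-→d24:-→d25:-→d26:-→d27:-→d28:-→d29:-→d30:-→d31:-→d32:H1  best=H1
  ? 93.145.119.212  path d0:H3→d1:-→d2:-→d3:-→d4:-→d5:-→d6:-→d7:H0→d8:H1→d9:-→d10:-→d11:-→d12:H4→d13:-→d14:-→d15:-→d16:-  best=H4
  ? 165.241.0.6  path d0:H3→d1:-→d2:-→d3:-→d4:-→d5:-→d6:-→d7:-→d8:-→d9:-→d10:-→d11:-→d12:-→d13:-→d14:-→d15:-→d16:H1→d17:-  best=H1
  ? 93.145.247.212  path d0:H3→d1:-→d2:-→d3:-→d4:-→d5:-→d6:-→d7:H0→d8:H1→d9:-→d10:-→d11:-→d12:H4→d13:-→d14:-→d15:-→d16:-→d17:-→d18:-→d19:-→d20:-→d21:-→d22:-→d23:-→d24:-→d25:-→d26:-→d27:-→d28:-→d29:-→d30:-→d31:-→d32:H1  best=H1
  + 93.145.247.212/32 (H1) depth=32
  ? 62.2.105.52  path d0:H3→d1:-→d2:-→d3:-→d4:-→d5:-→d6:-→d7:-→d8:-→d9:-→d10:-→d11:-→d12:-→d13:-→d14:-→d15:-→d16:-→d17:-→d18:-→d19:-→d20:-→d21:-→d22:-→d23:-→d24:-→d25:-→d26:-→d27:-→d28:H5  best=H5
  ? 93.145.247.212  path d0:H3→d1:-→d2:-→d3:-→d4:-→d5:-→d6:-→d7:H0→d8:H1→d9:-→d10:-→d11:-→d12:H4→d13:-→d14:-→d15:-→d16:-→d17:-→d18:-→d19:-→d20:-→d21:-→d22:-→d23:-→d24:-→d25:-→d26:-→d27:-→d28:-→d29:-→d30:-→d31:-→d32:H1  best=H1

== LOOKUPS ==
["H0","no-route","H5","H1","H0","H1","H4","H1","H1","H5","H1"]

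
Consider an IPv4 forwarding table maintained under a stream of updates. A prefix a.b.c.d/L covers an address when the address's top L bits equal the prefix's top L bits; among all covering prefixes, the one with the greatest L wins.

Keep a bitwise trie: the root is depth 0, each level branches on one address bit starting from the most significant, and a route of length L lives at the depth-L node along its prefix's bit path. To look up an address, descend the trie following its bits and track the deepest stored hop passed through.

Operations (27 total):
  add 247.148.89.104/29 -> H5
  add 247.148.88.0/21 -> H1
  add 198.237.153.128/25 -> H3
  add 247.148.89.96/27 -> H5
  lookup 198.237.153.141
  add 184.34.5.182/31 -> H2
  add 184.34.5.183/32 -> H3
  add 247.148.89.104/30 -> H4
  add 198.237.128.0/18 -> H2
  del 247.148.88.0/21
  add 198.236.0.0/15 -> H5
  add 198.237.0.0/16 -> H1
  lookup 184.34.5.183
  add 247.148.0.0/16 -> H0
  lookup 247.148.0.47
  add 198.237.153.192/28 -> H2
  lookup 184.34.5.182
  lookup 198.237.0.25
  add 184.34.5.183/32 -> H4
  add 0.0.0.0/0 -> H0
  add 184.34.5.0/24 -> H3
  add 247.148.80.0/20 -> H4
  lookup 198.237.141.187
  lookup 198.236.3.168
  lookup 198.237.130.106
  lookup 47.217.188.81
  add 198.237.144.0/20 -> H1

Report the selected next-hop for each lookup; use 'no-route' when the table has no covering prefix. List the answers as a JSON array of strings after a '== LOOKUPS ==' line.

Process each operation:
  add 247.148.89.104/29 -> H5 at depth 29
  add 247.148.88.0/21 -> H1 at depth 21
  add 198.237.153.128/25 -> H3 at depth 25
  add 247.148.89.96/27 -> H5 at depth 27
  ? 198.237.153.141  path d0:-→d1:-→d2:-→d3:-→d4:-→d5:-→d6:-→d7:-→d8:-→d9:-→d10:-→d11:-→d12:-→d13:-→d14:-→d15:-→d16:-→d17:-→d18:-→d19:-→d20:-→d21:-→d22:-→d23:-→d24:-→d25:H3  best=H3
  add 184.34.5.182/31 -> H2 at depth 31
  add 184.34.5.183/32 -> H3 at depth 32
  add 247.148.89.104/30 -> H4 at depth 30
  add 198.237.128.0/18 -> H2 at depth 18
  - 247.148.88.0/21 clear@21
  add 198.236.0.0/15 -> H5 at depth 15
  add 198.237.0.0/16 -> H1 at depth 16
  ? 184.34.5.183  path d0:-→d1:-→d2:-→d3:-→d4:-→d5:-→d6:-→d7:-→d8:-→d9:-→d10:-→d11:-→d12:-→d13:-→d14:-→d15:-→d16:-→d17:-→d18:-→d19:-→d20:-→d21:-→d22:-→d23:-→d24:-→d25:-→d26:-→d27:-→d28:-→d29:-→d30:-→d31:H2→d32:H3  best=H3
  add 247.148.0.0/16 -> H0 at depth 16
  ? 247.148.0.47  path d0:-→d1:-→d2:-→d3:-→d4:-→d5:-→d6:-→d7:-→d8:-→d9:-→d10:-→d11:-→d12:-→d13:-→d14:-→d15:-→d16:H0→d17:-  best=H0
  add 198.237.153.192/28 -> H2 at depth 28
  ? 184.34.5.182  path d0:-→d1:-→d2:-→d3:-→d4:-→d5:-→d6:-→d7:-→d8:-→d9:-→d10:-→d11:-→d12:-→d13:-→d14:-→d15:-→d16:-→d17:-→d18:-→d19:-→d20:-→d21:-→d22:-→d23:-→d24:-→d25:-→d26:-→d27:-→d28:-→d29:-→d30:-→d31:H2  best=H2
  ? 198.237.0.25  path d0:-→d1:-→d2:-→d3:-→d4:-→d5:-→d6:-→d7:-→d8:-→d9:-→d10:-→d11:-→d12:-→d13:-→d14:-→d15:H5→d16:H1  best=H1
  add 184.34.5.183/32 -> H4 at depth 32
  add 0.0.0.0/0 -> H0 at depth 0
  add 184.34.5.0/24 -> H3 at depth 24
  add 247.148.80.0/20 -> H4 at depth 20
  ? 198.237.141.187  path d0:H0→d1:-→d2:-→d3:-→d4:-→d5:-→d6:-→d7:-→d8:-→d9:-→d10:-→d11:-→d12:-→d13:-→d14:-→d15:H5→d16:H1→d17:-→d18:H2→d19:-  best=H2
  ? 198.236.3.168  path d0:H0→d1:-→d2:-→d3:-→d4:-→d5:-→d6:-→d7:-→d8:-→d9:-→d10:-→d11:-→d12:-→d13:-→d14:-→d15:H5  best=H5
  ? 198.237.130.106  path d0:H0→d1:-→d2:-→d3:-→d4:-→d5:-→d6:-→d7:-→d8:-→d9:-→d10:-→d11:-→d12:-→d13:-→d14:-→d15:H5→d16:H1→d17:-→d18:H2→d19:-  best=H2
  ? 47.217.188.81  path d0:H0  best=H0
  add 198.237.144.0/20 -> H1 at depth 20

== LOOKUPS ==
["H3","H3","H0","H2","H1","H2","H5","H2","H0"]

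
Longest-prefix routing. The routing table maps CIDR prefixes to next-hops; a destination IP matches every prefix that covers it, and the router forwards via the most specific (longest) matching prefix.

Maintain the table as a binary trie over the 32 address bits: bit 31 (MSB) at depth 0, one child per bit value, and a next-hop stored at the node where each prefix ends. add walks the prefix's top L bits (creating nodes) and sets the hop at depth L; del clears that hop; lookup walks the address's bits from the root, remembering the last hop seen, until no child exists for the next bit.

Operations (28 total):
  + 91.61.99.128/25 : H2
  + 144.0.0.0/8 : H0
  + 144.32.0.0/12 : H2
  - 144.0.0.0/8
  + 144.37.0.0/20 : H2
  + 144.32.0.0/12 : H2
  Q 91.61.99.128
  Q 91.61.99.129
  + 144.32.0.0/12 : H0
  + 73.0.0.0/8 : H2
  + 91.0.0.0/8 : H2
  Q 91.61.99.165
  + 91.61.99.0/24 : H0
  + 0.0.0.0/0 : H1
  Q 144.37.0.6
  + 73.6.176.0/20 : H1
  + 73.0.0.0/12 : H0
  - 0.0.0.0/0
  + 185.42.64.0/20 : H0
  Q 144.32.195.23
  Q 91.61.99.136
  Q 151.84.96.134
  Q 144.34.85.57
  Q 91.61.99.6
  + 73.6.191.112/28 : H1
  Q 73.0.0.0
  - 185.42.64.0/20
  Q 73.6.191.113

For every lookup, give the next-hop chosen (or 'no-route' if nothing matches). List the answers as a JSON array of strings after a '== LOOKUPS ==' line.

Apply in order:
  + 91.61.99.128/25 (H2) depth=25
  + 144.0.0.0/8 (H0) depth=8
  + 144.32.0.0/12 (H2) depth=12
  del 144.0.0.0/8 (clear depth 8)
  + 144.37.0.0/20 (H2) depth=20
  + 144.32.0.0/12 (H2) depth=12
  ? 91.61.99.128  path d0:-→d1:-→d2:-→d3:-→d4:-→d5:-→d6:-→d7:-→d8:-→d9:-→d10:-→d11:-→d12:-→d13:-→d14:-→d15:-→d16:-→d17:-→d18:-→d19:-→d20:-→d21:-→d22:-→d23:-→d24:-→d25:H2  best=H2
  ? 91.61.99.129  path d0:-→d1:-→d2:-→d3:-→d4:-→d5:-→d6:-→d7:-→d8:-→d9:-→d10:-→d11:-→d12:-→d13:-→d14:-→d15:-→d16:-→d17:-→d18:-→d19:-→d20:-→d21:-→d22:-→d23:-→d24:-→d25:H2  best=H2
  + 144.32.0.0/12 (H0) depth=12
  + 73.0.0.0/8 (H2) depth=8
  + 91.0.0.0/8 (H2) depth=8
  ? 91.61.99.165  path d0:-→d1:-→d2:-→d3:-→d4:-→d5:-→d6:-→d7:-→d8:H2→d9:-→d10:-→d11:-→d12:-→d13:-→d14:-→d15:-→d16:-→d17:-→d18:-→d19:-→d20:-→d21:-→d22:-→d23:-→d24:-→d25:H2  best=H2
  + 91.61.99.0/24 (H0) depth=24
  + 0.0.0.0/0 (H1) depth=0
  ? 144.37.0.6  path d0:H1→d1:-→d2:-→d3:-→d4:-→d5:-→d6:-→d7:-→d8:-→d9:-→d10:-→d11:-→d12:H0→d13:-→d14:-→d15:-→d16:-→d17:-→d18:-→d19:-→d20:H2  best=H2
  + 73.6.176.0/20 (H1) depth=20
  + 73.0.0.0/12 (H0) depth=12
  del 0.0.0.0/0 (clear depth 0)
  + 185.42.64.0/20 (H0) depth=20
  ? 144.32.195.23  path d0:-→d1:-→d2:-→d3:-→d4:-→d5:-→d6:-→d7:-→d8:-→d9:-→d10:-→d11:-→d12:H0→d13:-  best=H0
  ? 91.61.99.136  path d0:-→d1:-→d2:-→d3:-→d4:-→d5:-→d6:-→d7:-→d8:H2→d9:-→d10:-→d11:-→d12:-→d13:-→d14:-→d15:-→d16:-→d17:-→d18:-→d19:-→d20:-→d21:-→d22:-→d23:-→d24:H0→d25:H2  best=H2
  ? 151.84.96.134  path d0:-→d1:-→d2:-→d3:-→d4:-→d5:-  best=no-route
  ? 144.34.85.57  path d0:-→d1:-→d2:-→d3:-→d4:-→d5:-→d6:-→d7:-→d8:-→d9:-→d10:-→d11:-→d12:H0→d13:-  best=H0
  ? 91.61.99.6  path d0:-→d1:-→d2:-→d3:-→d4:-→d5:-→d6:-→d7:-→d8:H2→d9:-→d10:-→d11:-→d12:-→d13:-→d14:-→d15:-→d16:-→d17:-→d18:-→d19:-→d20:-→d21:-→d22:-→d23:-→d24:H0  best=H0
  + 73.6.191.112/28 (H1) depth=28
  ? 73.0.0.0  path d0:-→d1:-→d2:-→d3:-→d4:-→d5:-→d6:-→d7:-→d8:H2→d9:-→d10:-→d11:-→d12:H0→d13:-  best=H0
  del 185.42.64.0/20 (clear depth 20)
  ? 73.6.191.113  path d0:-→d1:-→d2:-→d3:-→d4:-→d5:-→d6:-→d7:-→d8:H2→d9:-→d10:-→d11:-→d12:H0→d13:-→d14:-→d15:-→d16:-→d17:-→d18:-→d19:-→d20:H1→d21:-→d22:-→d23:-→d24:-→d25:-→d26:-→d27:-→d28:H1  best=H1

== LOOKUPS ==
["H2","H2","H2","H2","H0","H2","no-route","H0","H0","H0","H1"]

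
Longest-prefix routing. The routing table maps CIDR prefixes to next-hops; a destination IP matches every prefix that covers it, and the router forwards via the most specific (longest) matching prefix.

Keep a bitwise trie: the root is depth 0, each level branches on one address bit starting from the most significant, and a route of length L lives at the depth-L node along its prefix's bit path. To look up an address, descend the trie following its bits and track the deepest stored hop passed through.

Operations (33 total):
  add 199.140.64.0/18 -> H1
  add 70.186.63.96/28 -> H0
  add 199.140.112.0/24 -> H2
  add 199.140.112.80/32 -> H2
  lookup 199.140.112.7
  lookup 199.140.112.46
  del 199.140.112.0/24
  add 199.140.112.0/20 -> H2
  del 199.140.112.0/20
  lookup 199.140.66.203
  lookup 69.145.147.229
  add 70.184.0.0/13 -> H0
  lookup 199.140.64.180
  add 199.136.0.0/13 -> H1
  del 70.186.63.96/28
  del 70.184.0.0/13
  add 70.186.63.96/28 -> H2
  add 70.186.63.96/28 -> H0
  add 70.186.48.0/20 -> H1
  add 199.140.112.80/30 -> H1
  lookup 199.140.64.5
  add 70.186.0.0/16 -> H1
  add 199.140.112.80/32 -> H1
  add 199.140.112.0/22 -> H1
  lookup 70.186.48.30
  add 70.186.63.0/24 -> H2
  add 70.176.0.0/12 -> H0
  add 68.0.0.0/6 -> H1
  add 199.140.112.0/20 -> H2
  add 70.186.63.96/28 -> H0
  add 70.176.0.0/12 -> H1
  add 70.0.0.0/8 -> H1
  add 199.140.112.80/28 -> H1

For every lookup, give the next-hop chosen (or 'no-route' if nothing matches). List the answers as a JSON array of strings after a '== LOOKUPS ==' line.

Apply in order:
  add 199.140.64.0/18 -> H1 at depth 18
  add 70.186.63.96/28 -> H0 at depth 28
  add 199.140.112.0/24 -> H2 at depth 24
  add 199.140.112.80/32 -> H2 at depth 32
  Q 199.140.112.7: descend 1100011110001100011100000 ; hops seen [H1,H2] ; pick H2
  Q 199.140.112.46: descend 1100011110001100011100000 ; hops seen [H1,H2] ; pick H2
  del 199.140.112.0/24 (clear depth 24)
  add 199.140.112.0/20 -> H2 at depth 20
  del 199.140.112.0/20 (clear depth 20)
  Q 199.140.66.203: descend 110001111000110001 ; hops seen [H1] ; pick H1
  Q 69.145.147.229: descend 010001 ; hops seen [∅] ; pick no-route
  add 70.184.0.0/13 -> H0 at depth 13
  Q 199.140.64.180: descend 110001111000110001 ; hops seen [H1] ; pick H1
  add 199.136.0.0/13 -> H1 at depth 13
  del 70.186.63.96/28 (clear depth 28)
  del 70.184.0.0/13 (clear depth 13)
  add 70.186.63.96/28 -> H2 at depth 28
  add 70.186.63.96/28 -> H0 at depth 28
  add 70.186.48.0/20 -> H1 at depth 20
  add 199.140.112.80/30 -> H1 at depth 30
  Q 199.140.64.5: descend 110001111000110001 ; hops seen [H1,H1] ; pick H1
  add 70.186.0.0/16 -> H1 at depth 16
  add 199.140.112.80/32 -> H1 at depth 32
  add 199.140.112.0/22 -> H1 at depth 22
  Q 70.186.48.30: descend 01000110101110100011 ; hops seen [H1,H1] ; pick H1
  add 70.186.63.0/24 -> H2 at depth 24
  add 70.176.0.0/12 -> H0 at depth 12
  add 68.0.0.0/6 -> H1 at depth 6
  add 199.140.112.0/20 -> H2 at depth 20
  add 70.186.63.96/28 -> H0 at depth 28
  add 70.176.0.0/12 -> H1 at depth 12
  add 70.0.0.0/8 -> H1 at depth 8
  add 199.140.112.80/28 -> H1 at depth 28

== LOOKUPS ==
["H2","H2","H1","no-route","H1","H1","H1"]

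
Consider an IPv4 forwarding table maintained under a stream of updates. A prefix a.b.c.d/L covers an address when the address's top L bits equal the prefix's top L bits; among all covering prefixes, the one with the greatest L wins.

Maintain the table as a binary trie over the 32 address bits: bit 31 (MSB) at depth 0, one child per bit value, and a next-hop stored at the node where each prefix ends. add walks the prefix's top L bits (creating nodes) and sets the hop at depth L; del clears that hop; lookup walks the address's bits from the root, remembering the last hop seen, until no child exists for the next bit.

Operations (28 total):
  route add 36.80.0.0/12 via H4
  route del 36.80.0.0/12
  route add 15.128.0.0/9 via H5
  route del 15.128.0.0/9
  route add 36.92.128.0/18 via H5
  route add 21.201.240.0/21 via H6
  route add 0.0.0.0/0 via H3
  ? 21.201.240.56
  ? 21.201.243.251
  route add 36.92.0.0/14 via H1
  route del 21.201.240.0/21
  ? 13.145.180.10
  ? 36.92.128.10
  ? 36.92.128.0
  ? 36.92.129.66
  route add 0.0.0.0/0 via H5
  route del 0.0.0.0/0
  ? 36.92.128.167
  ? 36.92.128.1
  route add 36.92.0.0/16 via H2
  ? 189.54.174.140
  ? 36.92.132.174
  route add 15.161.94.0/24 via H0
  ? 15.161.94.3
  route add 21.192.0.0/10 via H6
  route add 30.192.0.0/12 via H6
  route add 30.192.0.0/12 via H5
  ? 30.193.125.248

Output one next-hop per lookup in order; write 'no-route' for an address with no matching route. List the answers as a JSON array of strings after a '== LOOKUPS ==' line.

Process each operation:
  + 36.80.0.0/12 (H4) depth=12
  - 36.80.0.0/12 clear@12
  + 15.128.0.0/9 (H5) depth=9
  - 15.128.0.0/9 clear@9
  + 36.92.128.0/18 (H5) depth=18
  + 21.201.240.0/21 (H6) depth=21
  + 0.0.0.0/0 (H3) depth=0
  lookup 21.201.240.56: bits 000101011100100111110 walk d0:H3→d1:-→d2:-→d3:-→d4:-→d5:-→d6:-→d7:-→d8:-→d9:-→d10:-→d11:-→d12:-→d13:-→d14:-→d15:-→d16:-→d17:-→d18:-→d19:-→d20:-→d21:H6 -> H6
  lookup 21.201.243.251: bits 000101011100100111110 walk d0:H3→d1:-→d2:-→d3:-→d4:-→d5:-→d6:-→d7:-→d8:-→d9:-→d10:-→d11:-→d12:-→d13:-→d14:-→d15:-→d16:-→d17:-→d18:-→d19:-→d20:-→d21:H6 -> H6
  + 36.92.0.0/14 (H1) depth=14
  - 21.201.240.0/21 clear@21
  lookup 13.145.180.10: bits 000011 walk d0:H3→d1:-→d2:-→d3:-→d4:-→d5:-→d6:- -> H3
  lookup 36.92.128.10: bits 001001000101110010 walk d0:H3→d1:-→d2:-→d3:-→d4:-→d5:-→d6:-→d7:-→d8:-→d9:-→d10:-→d11:-→d12:-→d13:-→d14:H1→d15:-→d16:-→d17:-→d18:H5 -> H5
  lookup 36.92.128.0: bits 001001000101110010 walk d0:H3→d1:-→d2:-→d3:-→d4:-→d5:-→d6:-→d7:-→d8:-→d9:-→d10:-→d11:-→d12:-→d13:-→d14:H1→d15:-→d16:-→d17:-→d18:H5 -> H5
  lookup 36.92.129.66: bits 001001000101110010 walk d0:H3→d1:-→d2:-→d3:-→d4:-→d5:-→d6:-→d7:-→d8:-→d9:-→d10:-→d11:-→d12:-→d13:-→d14:H1→d15:-→d16:-→d17:-→d18:H5 -> H5
  + 0.0.0.0/0 (H5) depth=0
  - 0.0.0.0/0 clear@0
  lookup 36.92.128.167: bits 001001000101110010 walk d0:-→d1:-→d2:-→d3:-→d4:-→d5:-→d6:-→d7:-→d8:-→d9:-→d10:-→d11:-→d12:-→d13:-→d14:H1→d15:-→d16:-→d17:-→d18:H5 -> H5
  lookup 36.92.128.1: bits 001001000101110010 walk d0:-→d1:-→d2:-→d3:-→d4:-→d5:-→d6:-→d7:-→d8:-→d9:-→d10:-→d11:-→d12:-→d13:-→d14:H1→d15:-→d16:-→d17:-→d18:H5 -> H5
  + 36.92.0.0/16 (H2) depth=16
  lookup 189.54.174.140: bits ε walk d0:- -> no-route
  lookup 36.92.132.174: bits 001001000101110010 walk d0:-→d1:-→d2:-→d3:-→d4:-→d5:-→d6:-→d7:-→d8:-→d9:-→d10:-→d11:-→d12:-→d13:-→d14:H1→d15:-→d16:H2→d17:-→d18:H5 -> H5
  + 15.161.94.0/24 (H0) depth=24
  lookup 15.161.94.3: bits 000011111010000101011110 walk d0:-→d1:-→d2:-→d3:-→d4:-→d5:-→d6:-→d7:-→d8:-→d9:-→d10:-→d11:-→d12:-→d13:-→d14:-→d15:-→d16:-→d17:-→d18:-→d19:-→d20:-→d21:-→d22:-→d23:-→d24:H0 -> H0
  + 21.192.0.0/10 (H6) depth=10
  + 30.192.0.0/12 (H6) depth=12
  + 30.192.0.0/12 (H5) depth=12
  lookup 30.193.125.248: bits 000111101100 walk d0:-→d1:-→d2:-→d3:-→d4:-→d5:-→d6:-→d7:-→d8:-→d9:-→d10:-→d11:-→d12:H5 -> H5

== LOOKUPS ==
["H6","H6","H3","H5","H5","H5","H5","H5","no-route","H5","H0","H5"]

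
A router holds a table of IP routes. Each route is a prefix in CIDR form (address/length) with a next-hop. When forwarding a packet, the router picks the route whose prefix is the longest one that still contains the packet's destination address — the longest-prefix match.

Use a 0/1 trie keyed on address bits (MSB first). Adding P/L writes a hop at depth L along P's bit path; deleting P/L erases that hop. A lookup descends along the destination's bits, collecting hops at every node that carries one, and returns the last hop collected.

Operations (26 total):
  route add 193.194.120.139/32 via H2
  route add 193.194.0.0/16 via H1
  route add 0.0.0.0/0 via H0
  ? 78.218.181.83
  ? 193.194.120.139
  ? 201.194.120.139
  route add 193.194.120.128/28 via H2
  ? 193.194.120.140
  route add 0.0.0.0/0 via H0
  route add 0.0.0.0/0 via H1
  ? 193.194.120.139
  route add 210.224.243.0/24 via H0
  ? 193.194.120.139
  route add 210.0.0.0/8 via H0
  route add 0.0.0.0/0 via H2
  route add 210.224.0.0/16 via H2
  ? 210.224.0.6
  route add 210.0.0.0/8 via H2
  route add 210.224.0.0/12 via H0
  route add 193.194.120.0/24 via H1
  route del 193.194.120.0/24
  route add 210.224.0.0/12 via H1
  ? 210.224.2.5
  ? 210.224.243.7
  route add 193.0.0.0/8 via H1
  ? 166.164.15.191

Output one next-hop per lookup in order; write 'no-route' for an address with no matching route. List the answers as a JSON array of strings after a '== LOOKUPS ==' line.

Process each operation:
  + 193.194.120.139/32 (H2) depth=32
  + 193.194.0.0/16 (H1) depth=16
  + 0.0.0.0/0 (H0) depth=0
  Q 78.218.181.83: descend ε ; hops seen [H0] ; pick H0
  Q 193.194.120.139: descend 11000001110000100111100010001011 ; hops seen [H0,H1,H2] ; pick H2
  Q 201.194.120.139: descend 1100 ; hops seen [H0] ; pick H0
  + 193.194.120.128/28 (H2) depth=28
  Q 193.194.120.140: descend 11000001110000100111100010001 ; hops seen [H0,H1,H2] ; pick H2
  + 0.0.0.0/0 (H0) depth=0
  + 0.0.0.0/0 (H1) depth=0
  Q 193.194.120.139: descend 11000001110000100111100010001011 ; hops seen [H1,H1,H2,H2] ; pick H2
  + 210.224.243.0/24 (H0) depth=24
  Q 193.194.120.139: descend 11000001110000100111100010001011 ; hops seen [H1,H1,H2,H2] ; pick H2
  + 210.0.0.0/8 (H0) depth=8
  + 0.0.0.0/0 (H2) depth=0
  + 210.224.0.0/16 (H2) depth=16
  Q 210.224.0.6: descend 1101001011100000 ; hops seen [H2,H0,H2] ; pick H2
  + 210.0.0.0/8 (H2) depth=8
  + 210.224.0.0/12 (H0) depth=12
  + 193.194.120.0/24 (H1) depth=24
  del 193.194.120.0/24 (clear depth 24)
  + 210.224.0.0/12 (H1) depth=12
  Q 210.224.2.5: descend 1101001011100000 ; hops seen [H2,H2,H1,H2] ; pick H2
  Q 210.224.243.7: descend 110100101110000011110011 ; hops seen [H2,H2,H1,H2,H0] ; pick H0
  + 193.0.0.0/8 (H1) depth=8
  Q 166.164.15.191: descend 1 ; hops seen [H2] ; pick H2

== LOOKUPS ==
["H0","H2","H0","H2","H2","H2","H2","H2","H0","H2"]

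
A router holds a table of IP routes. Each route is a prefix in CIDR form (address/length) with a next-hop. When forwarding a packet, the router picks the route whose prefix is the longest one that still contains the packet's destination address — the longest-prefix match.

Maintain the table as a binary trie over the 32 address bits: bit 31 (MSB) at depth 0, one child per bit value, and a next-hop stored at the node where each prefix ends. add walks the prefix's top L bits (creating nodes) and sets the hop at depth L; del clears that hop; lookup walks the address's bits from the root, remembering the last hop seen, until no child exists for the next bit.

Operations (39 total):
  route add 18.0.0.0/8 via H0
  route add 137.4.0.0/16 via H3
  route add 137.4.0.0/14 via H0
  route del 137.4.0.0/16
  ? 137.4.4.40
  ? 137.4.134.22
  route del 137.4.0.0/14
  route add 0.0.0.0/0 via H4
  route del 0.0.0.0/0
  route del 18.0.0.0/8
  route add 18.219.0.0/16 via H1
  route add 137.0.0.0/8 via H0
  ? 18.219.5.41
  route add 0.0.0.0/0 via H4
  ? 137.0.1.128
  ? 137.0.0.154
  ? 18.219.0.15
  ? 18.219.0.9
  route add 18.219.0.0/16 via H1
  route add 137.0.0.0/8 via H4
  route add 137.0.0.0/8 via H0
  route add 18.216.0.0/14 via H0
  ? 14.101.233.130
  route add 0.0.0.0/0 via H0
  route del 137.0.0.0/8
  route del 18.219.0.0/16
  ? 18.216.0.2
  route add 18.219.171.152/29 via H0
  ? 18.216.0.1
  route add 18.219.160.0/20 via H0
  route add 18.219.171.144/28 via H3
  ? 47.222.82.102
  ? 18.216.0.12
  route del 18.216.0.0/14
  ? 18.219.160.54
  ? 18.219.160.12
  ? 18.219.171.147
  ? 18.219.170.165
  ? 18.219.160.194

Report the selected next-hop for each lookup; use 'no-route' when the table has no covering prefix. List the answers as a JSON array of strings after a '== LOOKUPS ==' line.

Trace:
  + 18.0.0.0/8 (H0) depth=8
  + 137.4.0.0/16 (H3) depth=16
  + 137.4.0.0/14 (H0) depth=14
  - 137.4.0.0/16 clear@16
  ? 137.4.4.40  path d0:-→d1:-→d2:-→d3:-→d4:-→d5:-→d6:-→d7:-→d8:-→d9:-→d10:-→d11:-→d12:-→d13:-→d14:H0→d15:-→d16:-  best=H0
  ? 137.4.134.22  path d0:-→d1:-→d2:-→d3:-→d4:-→d5:-→d6:-→d7:-→d8:-→d9:-→d10:-→d11:-→d12:-→d13:-→d14:H0→d15:-→d16:-  best=H0
  - 137.4.0.0/14 clear@14
  + 0.0.0.0/0 (H4) depth=0
  - 0.0.0.0/0 clear@0
  - 18.0.0.0/8 clear@8
  + 18.219.0.0/16 (H1) depth=16
  + 137.0.0.0/8 (H0) depth=8
  ? 18.219.5.41  path d0:-→d1:-→d2:-→d3:-→d4:-→d5:-→d6:-→d7:-→d8:-→d9:-→d10:-→d11:-→d12:-→d13:-→d14:-→d15:-→d16:H1  best=H1
  + 0.0.0.0/0 (H4) depth=0
  ? 137.0.1.128  path d0:H4→d1:-→d2:-→d3:-→d4:-→d5:-→d6:-→d7:-→d8:H0→d9:-→d10:-→d11:-→d12:-→d13:-  best=H0
  ? 137.0.0.154  path d0:H4→d1:-→d2:-→d3:-→d4:-→d5:-→d6:-→d7:-→d8:H0→d9:-→d10:-→d11:-→d12:-→d13:-  best=H0
  ? 18.219.0.15  path d0:H4→d1:-→d2:-→d3:-→d4:-→d5:-→d6:-→d7:-→d8:-→d9:-→d10:-→d11:-→d12:-→d13:-→d14:-→d15:-→d16:H1  best=H1
  ? 18.219.0.9  path d0:H4→d1:-→d2:-→d3:-→d4:-→d5:-→d6:-→d7:-→d8:-→d9:-→d10:-→d11:-→d12:-→d13:-→d14:-→d15:-→d16:H1  best=H1
  + 18.219.0.0/16 (H1) depth=16
  + 137.0.0.0/8 (H4) depth=8
  + 137.0.0.0/8 (H0) depth=8
  + 18.216.0.0/14 (H0) depth=14
  ? 14.101.233.130  path d0:H4→d1:-→d2:-→d3:-  best=H4
  + 0.0.0.0/0 (H0) depth=0
  - 137.0.0.0/8 clear@8
  - 18.219.0.0/16 clear@16
  ? 18.216.0.2  path d0:H0→d1:-→d2:-→d3:-→d4:-→d5:-→d6:-→d7:-→d8:-→d9:-→d10:-→d11:-→d12:-→d13:-→d14:H0  best=H0
  + 18.219.171.152/29 (H0) depth=29
  ? 18.216.0.1  path d0:H0→d1:-→d2:-→d3:-→d4:-→d5:-→d6:-→d7:-→d8:-→d9:-→d10:-→d11:-→d12:-→d13:-→d14:H0  best=H0
  + 18.219.160.0/20 (H0) depth=20
  + 18.219.171.144/28 (H3) depth=28
  ? 47.222.82.102  path d0:H0→d1:-→d2:-  best=H0
  ? 18.216.0.12  path d0:H0→d1:-→d2:-→d3:-→d4:-→d5:-→d6:-→d7:-→d8:-→d9:-→d10:-→d11:-→d12:-→d13:-→d14:H0  best=H0
  - 18.216.0.0/14 clear@14
  ? 18.219.160.54  path d0:H0→d1:-→d2:-→d3:-→d4:-→d5:-→d6:-→d7:-→d8:-→d9:-→d10:-→d11:-→d12:-→d13:-→d14:-→d15:-→d16:-→d17:-→d18:-→d19:-→d20:H0  best=H0
  ? 18.219.160.12  path d0:H0→d1:-→d2:-→d3:-→d4:-→d5:-→d6:-→d7:-→d8:-→d9:-→d10:-→d11:-→d12:-→d13:-→d14:-→d15:-→d16:-→d17:-→d18:-→d19:-→d20:H0  best=H0
  ? 18.219.171.147  path d0:H0→d1:-→d2:-→d3:-→d4:-→d5:-→d6:-→d7:-→d8:-→d9:-→d10:-→d11:-→d12:-→d13:-→d14:-→d15:-→d16:-→d17:-→d18:-→d19:-→d20:H0→d21:-→d22:-→d23:-→d24:-→d25:-→d26:-→d27:-→d28:H3  best=H3
  ? 18.219.170.165  path d0:H0→d1:-→d2:-→d3:-→d4:-→d5:-→d6:-→d7:-→d8:-→d9:-→d10:-→d11:-→d12:-→d13:-→d14:-→d15:-→d16:-→d17:-→d18:-→d19:-→d20:H0→d21:-→d22:-→d23:-  best=H0
  ? 18.219.160.194  path d0:H0→d1:-→d2:-→d3:-→d4:-→d5:-→d6:-→d7:-→d8:-→d9:-→d10:-→d11:-→d12:-→d13:-→d14:-→d15:-→d16:-→d17:-→d18:-→d19:-→d20:H0  best=H0

== LOOKUPS ==
["H0","H0","H1","H0","H0","H1","H1","H4","H0","H0","H0","H0","H0","H0","H3","H0","H0"]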